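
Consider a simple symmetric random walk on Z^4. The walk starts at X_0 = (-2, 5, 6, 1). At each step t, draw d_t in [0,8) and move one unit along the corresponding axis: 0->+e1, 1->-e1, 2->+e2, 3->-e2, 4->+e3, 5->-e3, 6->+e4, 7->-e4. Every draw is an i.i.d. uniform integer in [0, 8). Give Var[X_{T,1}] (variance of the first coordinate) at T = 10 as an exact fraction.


Outcome values over d=0..7: [1, -1, 0, 0, 0, 0, 0, 0]
Σy = 0, Σy² = 2, M = 8
μ = 0/8 = 0,  σ² = 2/8 − (0)² = 1/4
Independent increments: Var[X_10] = 10·σ² = 10·(1/4) = 5/2

5/2


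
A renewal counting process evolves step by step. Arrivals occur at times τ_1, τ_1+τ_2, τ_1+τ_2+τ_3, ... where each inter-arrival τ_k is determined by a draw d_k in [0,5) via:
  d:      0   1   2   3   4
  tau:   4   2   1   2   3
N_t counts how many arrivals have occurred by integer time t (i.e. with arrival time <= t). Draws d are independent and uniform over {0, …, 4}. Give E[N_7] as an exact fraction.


211716/78125

Inter-arrival values over d=0..4: [4, 2, 1, 2, 3]
Each d has probability 1/5, so the pmf of τ is: f(1) = 1/5, f(2) = 2/5, f(3) = 1/5, f(4) = 1/5
Renewal equation for m(n) = E[N_n]: condition on τ_1 = k (if k <= n, one arrival plus a fresh copy on the remaining n−k steps): m(n) = F(n) + Σ_{k<=n} f(k)·m(n−k), where F(n) = P(τ <= n) and m(0) = 0
m(1) = F(1) = 1/5
m(2) = F(2) + f(1)·m(1) = 3/5 + 1/5·1/5 = 16/25
m(3) = F(3) + f(1)·m(2) + f(2)·m(1) = 4/5 + 1/5·16/25 + 2/5·1/5 = 126/125
m(4) = F(4) + f(1)·m(3) + f(2)·m(2) + f(3)·m(1) = 1 + 1/5·126/125 + 2/5·16/25 + 1/5·1/5 = 936/625
m(5) = F(5) + f(1)·m(4) + f(2)·m(3) + f(3)·m(2) + f(4)·m(1) = 1 + 1/5·936/625 + 2/5·126/125 + 1/5·16/25 + 1/5·1/5 = 5846/3125
m(6) = F(6) + f(1)·m(5) + f(2)·m(4) + f(3)·m(3) + f(4)·m(2) = 1 + 1/5·5846/3125 + 2/5·936/625 + 1/5·126/125 + 1/5·16/25 = 35981/15625
m(7) = F(7) + f(1)·m(6) + f(2)·m(5) + f(3)·m(4) + f(4)·m(3) = 1 + 1/5·35981/15625 + 2/5·5846/3125 + 1/5·936/625 + 1/5·126/125 = 211716/78125
E[N_7] = m(7) = 211716/78125


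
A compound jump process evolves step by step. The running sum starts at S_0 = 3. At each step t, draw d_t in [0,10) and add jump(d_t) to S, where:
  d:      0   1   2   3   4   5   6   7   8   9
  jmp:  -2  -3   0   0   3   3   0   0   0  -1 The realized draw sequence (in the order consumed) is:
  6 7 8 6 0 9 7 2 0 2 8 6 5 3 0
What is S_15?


-1

t=0: S=3, d=6, jump=0, S_1=3
t=1: S=3, d=7, jump=0, S_2=3
t=2: S=3, d=8, jump=0, S_3=3
t=3: S=3, d=6, jump=0, S_4=3
t=4: S=3, d=0, jump=-2, S_5=1
t=5: S=1, d=9, jump=-1, S_6=0
t=6: S=0, d=7, jump=0, S_7=0
t=7: S=0, d=2, jump=0, S_8=0
t=8: S=0, d=0, jump=-2, S_9=-2
t=9: S=-2, d=2, jump=0, S_10=-2
t=10: S=-2, d=8, jump=0, S_11=-2
t=11: S=-2, d=6, jump=0, S_12=-2
t=12: S=-2, d=5, jump=3, S_13=1
t=13: S=1, d=3, jump=0, S_14=1
t=14: S=1, d=0, jump=-2, S_15=-1


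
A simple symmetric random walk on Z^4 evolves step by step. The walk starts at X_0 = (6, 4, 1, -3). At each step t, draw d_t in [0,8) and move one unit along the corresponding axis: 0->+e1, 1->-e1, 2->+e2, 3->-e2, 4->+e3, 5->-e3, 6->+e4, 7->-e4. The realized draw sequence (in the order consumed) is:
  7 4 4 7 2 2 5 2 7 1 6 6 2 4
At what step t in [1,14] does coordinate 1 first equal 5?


t=0: X=(6, 4, 1, -3), d=7 → -e4, X_1=(6, 4, 1, -4)
t=1: X=(6, 4, 1, -4), d=4 → +e3, X_2=(6, 4, 2, -4)
t=2: X=(6, 4, 2, -4), d=4 → +e3, X_3=(6, 4, 3, -4)
t=3: X=(6, 4, 3, -4), d=7 → -e4, X_4=(6, 4, 3, -5)
t=4: X=(6, 4, 3, -5), d=2 → +e2, X_5=(6, 5, 3, -5)
t=5: X=(6, 5, 3, -5), d=2 → +e2, X_6=(6, 6, 3, -5)
t=6: X=(6, 6, 3, -5), d=5 → -e3, X_7=(6, 6, 2, -5)
t=7: X=(6, 6, 2, -5), d=2 → +e2, X_8=(6, 7, 2, -5)
t=8: X=(6, 7, 2, -5), d=7 → -e4, X_9=(6, 7, 2, -6)
t=9: X=(6, 7, 2, -6), d=1 → -e1, X_10=(5, 7, 2, -6)
t=10: X=(5, 7, 2, -6), d=6 → +e4, X_11=(5, 7, 2, -5)
t=11: X=(5, 7, 2, -5), d=6 → +e4, X_12=(5, 7, 2, -4)
t=12: X=(5, 7, 2, -4), d=2 → +e2, X_13=(5, 8, 2, -4)
t=13: X=(5, 8, 2, -4), d=4 → +e3, X_14=(5, 8, 3, -4)

10


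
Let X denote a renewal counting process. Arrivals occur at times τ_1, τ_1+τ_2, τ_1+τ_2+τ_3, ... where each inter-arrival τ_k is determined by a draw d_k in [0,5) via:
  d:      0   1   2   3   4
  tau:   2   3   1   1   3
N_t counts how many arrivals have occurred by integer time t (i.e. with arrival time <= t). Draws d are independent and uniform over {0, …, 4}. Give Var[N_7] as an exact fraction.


5185079236/6103515625

Inter-arrival values over d=0..4: [2, 3, 1, 1, 3]
Each d has probability 1/5, so the pmf of τ is: f(1) = 2/5, f(2) = 1/5, f(3) = 2/5
Let p_n(j) = P(N_n = j), with p_0 = [1]. Condition on τ_1: p_n(0) = P(τ > n), and for j >= 1, p_n(j) = Σ_{k<=n} f(k)·p_{n−k}(j−1)
p_1 = [3/5, 2/5]  (j = 0..1)
p_2 = [2/5, 11/25, 4/25]  (j = 0..2)
p_3 = [0, 17/25, 32/125, 8/125]  (j = 0..3)
p_4 = [0, 8/25, 13/25, 84/625, 16/625]  (j = 0..4)
p_5 = [0, 4/25, 11/25, 202/625, 208/3125, 32/3125]  (j = 0..5)
p_6 = [0, 0, 2/5, 239/625, 568/3125, 496/15625, 64/15625]  (j = 0..6)
p_7 = [0, 0, 4/25, 57/125, 848/3125, 1504/15625, 1152/78125, 128/78125]  (j = 0..7)
E[N_7] = Σ j·p_7(j) = 262083/78125;  E[N_7²] = Σ j²·p_7(j) = 945569/78125
Var[N_7] = 945569/78125 − (262083/78125)² = 5185079236/6103515625


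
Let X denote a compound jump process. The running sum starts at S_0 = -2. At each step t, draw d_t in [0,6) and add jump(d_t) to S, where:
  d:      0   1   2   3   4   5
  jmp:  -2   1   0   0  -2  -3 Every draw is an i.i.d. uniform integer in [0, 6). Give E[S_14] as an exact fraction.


Outcome values over d=0..5: [-2, 1, 0, 0, -2, -3]
Σy = -6, Σy² = 18, M = 6
μ = -6/6 = -1,  σ² = 18/6 − (-1)² = 2
E[S_14] = -2 + 14·(-1) = -16

-16


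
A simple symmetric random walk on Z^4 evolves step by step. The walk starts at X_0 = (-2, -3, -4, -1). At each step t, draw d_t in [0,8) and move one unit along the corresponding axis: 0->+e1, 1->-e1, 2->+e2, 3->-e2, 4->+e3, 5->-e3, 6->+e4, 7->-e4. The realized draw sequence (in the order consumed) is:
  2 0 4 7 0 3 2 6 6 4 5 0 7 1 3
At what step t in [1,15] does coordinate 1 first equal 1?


t=0: X=(-2, -3, -4, -1), d=2 → +e2, X_1=(-2, -2, -4, -1)
t=1: X=(-2, -2, -4, -1), d=0 → +e1, X_2=(-1, -2, -4, -1)
t=2: X=(-1, -2, -4, -1), d=4 → +e3, X_3=(-1, -2, -3, -1)
t=3: X=(-1, -2, -3, -1), d=7 → -e4, X_4=(-1, -2, -3, -2)
t=4: X=(-1, -2, -3, -2), d=0 → +e1, X_5=(0, -2, -3, -2)
t=5: X=(0, -2, -3, -2), d=3 → -e2, X_6=(0, -3, -3, -2)
t=6: X=(0, -3, -3, -2), d=2 → +e2, X_7=(0, -2, -3, -2)
t=7: X=(0, -2, -3, -2), d=6 → +e4, X_8=(0, -2, -3, -1)
t=8: X=(0, -2, -3, -1), d=6 → +e4, X_9=(0, -2, -3, 0)
t=9: X=(0, -2, -3, 0), d=4 → +e3, X_10=(0, -2, -2, 0)
t=10: X=(0, -2, -2, 0), d=5 → -e3, X_11=(0, -2, -3, 0)
t=11: X=(0, -2, -3, 0), d=0 → +e1, X_12=(1, -2, -3, 0)
t=12: X=(1, -2, -3, 0), d=7 → -e4, X_13=(1, -2, -3, -1)
t=13: X=(1, -2, -3, -1), d=1 → -e1, X_14=(0, -2, -3, -1)
t=14: X=(0, -2, -3, -1), d=3 → -e2, X_15=(0, -3, -3, -1)

12


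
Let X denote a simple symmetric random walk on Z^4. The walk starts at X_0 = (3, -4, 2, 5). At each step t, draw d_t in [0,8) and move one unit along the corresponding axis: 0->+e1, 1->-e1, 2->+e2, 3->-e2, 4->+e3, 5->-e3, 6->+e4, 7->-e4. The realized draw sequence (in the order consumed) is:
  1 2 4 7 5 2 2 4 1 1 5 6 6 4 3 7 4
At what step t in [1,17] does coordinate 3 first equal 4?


17

t=0: X=(3, -4, 2, 5), d=1 → -e1, X_1=(2, -4, 2, 5)
t=1: X=(2, -4, 2, 5), d=2 → +e2, X_2=(2, -3, 2, 5)
t=2: X=(2, -3, 2, 5), d=4 → +e3, X_3=(2, -3, 3, 5)
t=3: X=(2, -3, 3, 5), d=7 → -e4, X_4=(2, -3, 3, 4)
t=4: X=(2, -3, 3, 4), d=5 → -e3, X_5=(2, -3, 2, 4)
t=5: X=(2, -3, 2, 4), d=2 → +e2, X_6=(2, -2, 2, 4)
t=6: X=(2, -2, 2, 4), d=2 → +e2, X_7=(2, -1, 2, 4)
t=7: X=(2, -1, 2, 4), d=4 → +e3, X_8=(2, -1, 3, 4)
t=8: X=(2, -1, 3, 4), d=1 → -e1, X_9=(1, -1, 3, 4)
t=9: X=(1, -1, 3, 4), d=1 → -e1, X_10=(0, -1, 3, 4)
t=10: X=(0, -1, 3, 4), d=5 → -e3, X_11=(0, -1, 2, 4)
t=11: X=(0, -1, 2, 4), d=6 → +e4, X_12=(0, -1, 2, 5)
t=12: X=(0, -1, 2, 5), d=6 → +e4, X_13=(0, -1, 2, 6)
t=13: X=(0, -1, 2, 6), d=4 → +e3, X_14=(0, -1, 3, 6)
t=14: X=(0, -1, 3, 6), d=3 → -e2, X_15=(0, -2, 3, 6)
t=15: X=(0, -2, 3, 6), d=7 → -e4, X_16=(0, -2, 3, 5)
t=16: X=(0, -2, 3, 5), d=4 → +e3, X_17=(0, -2, 4, 5)


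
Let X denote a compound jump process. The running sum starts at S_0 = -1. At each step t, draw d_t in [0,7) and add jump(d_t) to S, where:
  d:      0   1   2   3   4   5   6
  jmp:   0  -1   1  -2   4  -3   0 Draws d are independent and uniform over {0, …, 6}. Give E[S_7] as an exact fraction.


Outcome values over d=0..6: [0, -1, 1, -2, 4, -3, 0]
Σy = -1, Σy² = 31, M = 7
μ = -1/7 = -1/7,  σ² = 31/7 − (-1/7)² = 216/49
E[S_7] = -1 + 7·(-1/7) = -2

-2


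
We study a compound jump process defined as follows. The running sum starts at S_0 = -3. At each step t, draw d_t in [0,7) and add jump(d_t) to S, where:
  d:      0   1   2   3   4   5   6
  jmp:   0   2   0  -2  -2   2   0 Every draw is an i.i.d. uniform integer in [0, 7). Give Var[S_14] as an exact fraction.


Outcome values over d=0..6: [0, 2, 0, -2, -2, 2, 0]
Σy = 0, Σy² = 16, M = 7
μ = 0/7 = 0,  σ² = 16/7 − (0)² = 16/7
Independent increments: Var[S_14] = 14·σ² = 14·(16/7) = 32

32


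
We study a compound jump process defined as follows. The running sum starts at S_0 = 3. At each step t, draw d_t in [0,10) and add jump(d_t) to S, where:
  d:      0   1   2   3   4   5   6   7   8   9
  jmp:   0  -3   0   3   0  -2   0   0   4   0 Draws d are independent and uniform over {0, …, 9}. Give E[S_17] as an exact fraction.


32/5

Outcome values over d=0..9: [0, -3, 0, 3, 0, -2, 0, 0, 4, 0]
Σy = 2, Σy² = 38, M = 10
μ = 2/10 = 1/5,  σ² = 38/10 − (1/5)² = 94/25
E[S_17] = 3 + 17·(1/5) = 32/5


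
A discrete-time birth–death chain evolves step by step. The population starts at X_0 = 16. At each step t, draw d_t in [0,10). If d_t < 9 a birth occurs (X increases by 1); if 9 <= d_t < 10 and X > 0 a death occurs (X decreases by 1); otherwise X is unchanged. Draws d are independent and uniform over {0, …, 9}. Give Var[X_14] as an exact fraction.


126/25

X can drop by at most 1 per step and X_0 = 16 > T = 14, so X_t >= 16 − t >= 2 > 0 for every t <= 14: the floor at 0 (the 'and X > 0' condition) never binds. Hence X_14 = X_0 + Σ_{t<14} Y_t with i.i.d. increments Y_t = y(d_t) ∈ {+1, −1, 0}.
Outcome values over d=0..9: [1, 1, 1, 1, 1, 1, 1, 1, 1, -1]
Σy = 8, Σy² = 10, M = 10
μ = 8/10 = 4/5,  σ² = 10/10 − (4/5)² = 9/25
Independent increments: Var[X_14] = 14·σ² = 14·(9/25) = 126/25


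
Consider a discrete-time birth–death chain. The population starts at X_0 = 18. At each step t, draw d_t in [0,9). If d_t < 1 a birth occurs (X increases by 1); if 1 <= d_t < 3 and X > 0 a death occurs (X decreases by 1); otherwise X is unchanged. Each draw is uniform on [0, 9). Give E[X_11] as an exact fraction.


151/9

X can drop by at most 1 per step and X_0 = 18 > T = 11, so X_t >= 18 − t >= 7 > 0 for every t <= 11: the floor at 0 (the 'and X > 0' condition) never binds. Hence X_11 = X_0 + Σ_{t<11} Y_t with i.i.d. increments Y_t = y(d_t) ∈ {+1, −1, 0}.
Outcome values over d=0..8: [1, -1, -1, 0, 0, 0, 0, 0, 0]
Σy = -1, Σy² = 3, M = 9
μ = -1/9 = -1/9,  σ² = 3/9 − (-1/9)² = 26/81
E[X_11] = 18 + 11·(-1/9) = 151/9


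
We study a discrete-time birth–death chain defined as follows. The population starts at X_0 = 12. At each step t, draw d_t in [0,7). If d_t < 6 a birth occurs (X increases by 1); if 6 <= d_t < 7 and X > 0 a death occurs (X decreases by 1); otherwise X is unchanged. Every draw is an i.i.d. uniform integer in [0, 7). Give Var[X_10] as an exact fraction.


240/49

X can drop by at most 1 per step and X_0 = 12 > T = 10, so X_t >= 12 − t >= 2 > 0 for every t <= 10: the floor at 0 (the 'and X > 0' condition) never binds. Hence X_10 = X_0 + Σ_{t<10} Y_t with i.i.d. increments Y_t = y(d_t) ∈ {+1, −1, 0}.
Outcome values over d=0..6: [1, 1, 1, 1, 1, 1, -1]
Σy = 5, Σy² = 7, M = 7
μ = 5/7 = 5/7,  σ² = 7/7 − (5/7)² = 24/49
Independent increments: Var[X_10] = 10·σ² = 10·(24/49) = 240/49


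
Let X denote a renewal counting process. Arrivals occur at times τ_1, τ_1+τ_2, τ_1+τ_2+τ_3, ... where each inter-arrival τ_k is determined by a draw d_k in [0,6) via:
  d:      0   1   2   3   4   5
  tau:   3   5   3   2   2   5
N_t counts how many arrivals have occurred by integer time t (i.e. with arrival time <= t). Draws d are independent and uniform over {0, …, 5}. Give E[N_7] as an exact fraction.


49/27

Inter-arrival values over d=0..5: [3, 5, 3, 2, 2, 5]
Each d has probability 1/6, so the pmf of τ is: f(2) = 1/3, f(3) = 1/3, f(5) = 1/3
Renewal equation for m(n) = E[N_n]: condition on τ_1 = k (if k <= n, one arrival plus a fresh copy on the remaining n−k steps): m(n) = F(n) + Σ_{k<=n} f(k)·m(n−k), where F(n) = P(τ <= n) and m(0) = 0
m(1) = F(1) = 0
m(2) = F(2) = 1/3
m(3) = F(3) = 2/3
m(4) = F(4) + f(2)·m(2) = 2/3 + 1/3·1/3 = 7/9
m(5) = F(5) + f(2)·m(3) + f(3)·m(2) = 1 + 1/3·2/3 + 1/3·1/3 = 4/3
m(6) = F(6) + f(2)·m(4) + f(3)·m(3) = 1 + 1/3·7/9 + 1/3·2/3 = 40/27
m(7) = F(7) + f(2)·m(5) + f(3)·m(4) + f(5)·m(2) = 1 + 1/3·4/3 + 1/3·7/9 + 1/3·1/3 = 49/27
E[N_7] = m(7) = 49/27


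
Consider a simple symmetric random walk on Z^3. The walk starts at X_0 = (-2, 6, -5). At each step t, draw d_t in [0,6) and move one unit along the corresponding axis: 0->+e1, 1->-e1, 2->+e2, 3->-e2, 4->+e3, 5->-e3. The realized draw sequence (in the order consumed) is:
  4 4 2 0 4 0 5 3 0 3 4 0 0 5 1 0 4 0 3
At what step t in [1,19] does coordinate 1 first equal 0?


6

t=0: X=(-2, 6, -5), d=4 → +e3, X_1=(-2, 6, -4)
t=1: X=(-2, 6, -4), d=4 → +e3, X_2=(-2, 6, -3)
t=2: X=(-2, 6, -3), d=2 → +e2, X_3=(-2, 7, -3)
t=3: X=(-2, 7, -3), d=0 → +e1, X_4=(-1, 7, -3)
t=4: X=(-1, 7, -3), d=4 → +e3, X_5=(-1, 7, -2)
t=5: X=(-1, 7, -2), d=0 → +e1, X_6=(0, 7, -2)
t=6: X=(0, 7, -2), d=5 → -e3, X_7=(0, 7, -3)
t=7: X=(0, 7, -3), d=3 → -e2, X_8=(0, 6, -3)
t=8: X=(0, 6, -3), d=0 → +e1, X_9=(1, 6, -3)
t=9: X=(1, 6, -3), d=3 → -e2, X_10=(1, 5, -3)
t=10: X=(1, 5, -3), d=4 → +e3, X_11=(1, 5, -2)
t=11: X=(1, 5, -2), d=0 → +e1, X_12=(2, 5, -2)
t=12: X=(2, 5, -2), d=0 → +e1, X_13=(3, 5, -2)
t=13: X=(3, 5, -2), d=5 → -e3, X_14=(3, 5, -3)
t=14: X=(3, 5, -3), d=1 → -e1, X_15=(2, 5, -3)
t=15: X=(2, 5, -3), d=0 → +e1, X_16=(3, 5, -3)
t=16: X=(3, 5, -3), d=4 → +e3, X_17=(3, 5, -2)
t=17: X=(3, 5, -2), d=0 → +e1, X_18=(4, 5, -2)
t=18: X=(4, 5, -2), d=3 → -e2, X_19=(4, 4, -2)


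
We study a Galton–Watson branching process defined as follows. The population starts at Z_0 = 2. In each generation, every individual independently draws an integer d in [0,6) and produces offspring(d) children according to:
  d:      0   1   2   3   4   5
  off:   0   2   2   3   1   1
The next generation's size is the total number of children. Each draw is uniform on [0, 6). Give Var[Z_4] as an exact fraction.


Outcome values over d=0..5: [0, 2, 2, 3, 1, 1]
Σy = 9, Σy² = 19, M = 6
μ = 9/6 = 3/2,  σ² = 19/6 − (3/2)² = 11/12
V_0 = 0, E_0 = 2
V_1 = 11/12·E_0 + (3/2)²·V_0 = 11/6;  E_1 = 3
V_2 = 11/12·E_1 + (3/2)²·V_1 = 55/8;  E_2 = 9/2
V_3 = 11/12·E_2 + (3/2)²·V_2 = 627/32;  E_3 = 27/4
V_4 = 11/12·E_3 + (3/2)²·V_3 = 6435/128;  E_4 = 81/8

6435/128


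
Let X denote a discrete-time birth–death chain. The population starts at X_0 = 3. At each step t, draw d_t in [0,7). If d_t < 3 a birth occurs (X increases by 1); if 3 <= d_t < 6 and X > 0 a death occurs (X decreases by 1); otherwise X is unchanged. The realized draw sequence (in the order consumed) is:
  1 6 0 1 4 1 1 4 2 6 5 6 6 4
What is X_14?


t=0: X=3, d=1 → birth, X_1=4
t=1: X=4, d=6 → hold, X_2=4
t=2: X=4, d=0 → birth, X_3=5
t=3: X=5, d=1 → birth, X_4=6
t=4: X=6, d=4 → death, X_5=5
t=5: X=5, d=1 → birth, X_6=6
t=6: X=6, d=1 → birth, X_7=7
t=7: X=7, d=4 → death, X_8=6
t=8: X=6, d=2 → birth, X_9=7
t=9: X=7, d=6 → hold, X_10=7
t=10: X=7, d=5 → death, X_11=6
t=11: X=6, d=6 → hold, X_12=6
t=12: X=6, d=6 → hold, X_13=6
t=13: X=6, d=4 → death, X_14=5

5


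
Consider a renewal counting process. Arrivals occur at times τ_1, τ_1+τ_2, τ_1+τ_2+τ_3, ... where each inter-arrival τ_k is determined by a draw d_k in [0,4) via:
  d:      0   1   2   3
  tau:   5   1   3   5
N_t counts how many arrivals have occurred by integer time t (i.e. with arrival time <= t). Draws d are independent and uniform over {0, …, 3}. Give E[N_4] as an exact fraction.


181/256

Inter-arrival values over d=0..3: [5, 1, 3, 5]
Each d has probability 1/4, so the pmf of τ is: f(1) = 1/4, f(3) = 1/4, f(5) = 1/2
Renewal equation for m(n) = E[N_n]: condition on τ_1 = k (if k <= n, one arrival plus a fresh copy on the remaining n−k steps): m(n) = F(n) + Σ_{k<=n} f(k)·m(n−k), where F(n) = P(τ <= n) and m(0) = 0
m(1) = F(1) = 1/4
m(2) = F(2) + f(1)·m(1) = 1/4 + 1/4·1/4 = 5/16
m(3) = F(3) + f(1)·m(2) = 1/2 + 1/4·5/16 = 37/64
m(4) = F(4) + f(1)·m(3) + f(3)·m(1) = 1/2 + 1/4·37/64 + 1/4·1/4 = 181/256
E[N_4] = m(4) = 181/256


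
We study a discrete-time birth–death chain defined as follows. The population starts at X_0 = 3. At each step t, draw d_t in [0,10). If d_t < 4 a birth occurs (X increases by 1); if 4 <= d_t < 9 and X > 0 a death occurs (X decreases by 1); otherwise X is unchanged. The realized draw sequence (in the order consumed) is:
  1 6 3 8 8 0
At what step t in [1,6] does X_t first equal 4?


t=0: X=3, d=1 → birth, X_1=4
t=1: X=4, d=6 → death, X_2=3
t=2: X=3, d=3 → birth, X_3=4
t=3: X=4, d=8 → death, X_4=3
t=4: X=3, d=8 → death, X_5=2
t=5: X=2, d=0 → birth, X_6=3

1


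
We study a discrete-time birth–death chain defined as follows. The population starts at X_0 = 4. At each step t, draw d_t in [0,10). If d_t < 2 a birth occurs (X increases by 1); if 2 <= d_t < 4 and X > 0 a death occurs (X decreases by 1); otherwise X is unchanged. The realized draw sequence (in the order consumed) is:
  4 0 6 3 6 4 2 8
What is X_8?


t=0: X=4, d=4 → hold, X_1=4
t=1: X=4, d=0 → birth, X_2=5
t=2: X=5, d=6 → hold, X_3=5
t=3: X=5, d=3 → death, X_4=4
t=4: X=4, d=6 → hold, X_5=4
t=5: X=4, d=4 → hold, X_6=4
t=6: X=4, d=2 → death, X_7=3
t=7: X=3, d=8 → hold, X_8=3

3


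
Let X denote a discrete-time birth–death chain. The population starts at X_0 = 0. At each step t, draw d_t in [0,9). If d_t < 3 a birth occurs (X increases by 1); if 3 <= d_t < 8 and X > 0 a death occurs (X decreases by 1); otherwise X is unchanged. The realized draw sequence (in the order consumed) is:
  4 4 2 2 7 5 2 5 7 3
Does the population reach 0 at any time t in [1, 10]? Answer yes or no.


yes

t=0: X=0, d=4 → hold, X_1=0
t=1: X=0, d=4 → hold, X_2=0
t=2: X=0, d=2 → birth, X_3=1
t=3: X=1, d=2 → birth, X_4=2
t=4: X=2, d=7 → death, X_5=1
t=5: X=1, d=5 → death, X_6=0
t=6: X=0, d=2 → birth, X_7=1
t=7: X=1, d=5 → death, X_8=0
t=8: X=0, d=7 → hold, X_9=0
t=9: X=0, d=3 → hold, X_10=0


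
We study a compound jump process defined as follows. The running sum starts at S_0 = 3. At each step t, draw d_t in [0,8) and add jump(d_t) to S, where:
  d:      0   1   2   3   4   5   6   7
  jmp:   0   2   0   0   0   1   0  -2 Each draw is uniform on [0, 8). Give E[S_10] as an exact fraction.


Outcome values over d=0..7: [0, 2, 0, 0, 0, 1, 0, -2]
Σy = 1, Σy² = 9, M = 8
μ = 1/8 = 1/8,  σ² = 9/8 − (1/8)² = 71/64
E[S_10] = 3 + 10·(1/8) = 17/4

17/4


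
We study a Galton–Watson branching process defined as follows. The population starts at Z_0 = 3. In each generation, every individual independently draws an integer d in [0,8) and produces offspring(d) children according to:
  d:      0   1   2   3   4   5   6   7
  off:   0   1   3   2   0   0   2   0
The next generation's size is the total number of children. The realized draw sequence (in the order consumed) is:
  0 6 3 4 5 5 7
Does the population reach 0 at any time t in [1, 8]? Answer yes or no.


gen 0: Z_0=3, draws=[0, 6, 3], offspring=[0, 2, 2], Z_1=4
gen 1: Z_1=4, draws=[4, 5, 5, 7], offspring=[0, 0, 0, 0], Z_2=0
gen 2: Z_2=0, draws=[], offspring=[], Z_3=0
gen 3: Z_3=0, draws=[], offspring=[], Z_4=0
gen 4: Z_4=0, draws=[], offspring=[], Z_5=0
gen 5: Z_5=0, draws=[], offspring=[], Z_6=0
gen 6: Z_6=0, draws=[], offspring=[], Z_7=0
gen 7: Z_7=0, draws=[], offspring=[], Z_8=0

yes


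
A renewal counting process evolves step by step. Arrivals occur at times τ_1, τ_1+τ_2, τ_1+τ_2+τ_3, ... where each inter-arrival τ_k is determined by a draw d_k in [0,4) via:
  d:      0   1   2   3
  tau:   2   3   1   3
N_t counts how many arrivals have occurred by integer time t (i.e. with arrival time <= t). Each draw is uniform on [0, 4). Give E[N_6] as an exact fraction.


Inter-arrival values over d=0..3: [2, 3, 1, 3]
Each d has probability 1/4, so the pmf of τ is: f(1) = 1/4, f(2) = 1/4, f(3) = 1/2
Renewal equation for m(n) = E[N_n]: condition on τ_1 = k (if k <= n, one arrival plus a fresh copy on the remaining n−k steps): m(n) = F(n) + Σ_{k<=n} f(k)·m(n−k), where F(n) = P(τ <= n) and m(0) = 0
m(1) = F(1) = 1/4
m(2) = F(2) + f(1)·m(1) = 1/2 + 1/4·1/4 = 9/16
m(3) = F(3) + f(1)·m(2) + f(2)·m(1) = 1 + 1/4·9/16 + 1/4·1/4 = 77/64
m(4) = F(4) + f(1)·m(3) + f(2)·m(2) + f(3)·m(1) = 1 + 1/4·77/64 + 1/4·9/16 + 1/2·1/4 = 401/256
m(5) = F(5) + f(1)·m(4) + f(2)·m(3) + f(3)·m(2) = 1 + 1/4·401/256 + 1/4·77/64 + 1/2·9/16 = 2021/1024
m(6) = F(6) + f(1)·m(5) + f(2)·m(4) + f(3)·m(3) = 1 + 1/4·2021/1024 + 1/4·401/256 + 1/2·77/64 = 10185/4096
E[N_6] = m(6) = 10185/4096

10185/4096


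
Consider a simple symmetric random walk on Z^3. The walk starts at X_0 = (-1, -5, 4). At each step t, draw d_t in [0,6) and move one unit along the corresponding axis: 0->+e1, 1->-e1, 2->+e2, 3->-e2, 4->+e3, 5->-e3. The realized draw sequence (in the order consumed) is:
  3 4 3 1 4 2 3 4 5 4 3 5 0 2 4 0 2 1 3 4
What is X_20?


t=0: X=(-1, -5, 4), d=3 → -e2, X_1=(-1, -6, 4)
t=1: X=(-1, -6, 4), d=4 → +e3, X_2=(-1, -6, 5)
t=2: X=(-1, -6, 5), d=3 → -e2, X_3=(-1, -7, 5)
t=3: X=(-1, -7, 5), d=1 → -e1, X_4=(-2, -7, 5)
t=4: X=(-2, -7, 5), d=4 → +e3, X_5=(-2, -7, 6)
t=5: X=(-2, -7, 6), d=2 → +e2, X_6=(-2, -6, 6)
t=6: X=(-2, -6, 6), d=3 → -e2, X_7=(-2, -7, 6)
t=7: X=(-2, -7, 6), d=4 → +e3, X_8=(-2, -7, 7)
t=8: X=(-2, -7, 7), d=5 → -e3, X_9=(-2, -7, 6)
t=9: X=(-2, -7, 6), d=4 → +e3, X_10=(-2, -7, 7)
t=10: X=(-2, -7, 7), d=3 → -e2, X_11=(-2, -8, 7)
t=11: X=(-2, -8, 7), d=5 → -e3, X_12=(-2, -8, 6)
t=12: X=(-2, -8, 6), d=0 → +e1, X_13=(-1, -8, 6)
t=13: X=(-1, -8, 6), d=2 → +e2, X_14=(-1, -7, 6)
t=14: X=(-1, -7, 6), d=4 → +e3, X_15=(-1, -7, 7)
t=15: X=(-1, -7, 7), d=0 → +e1, X_16=(0, -7, 7)
t=16: X=(0, -7, 7), d=2 → +e2, X_17=(0, -6, 7)
t=17: X=(0, -6, 7), d=1 → -e1, X_18=(-1, -6, 7)
t=18: X=(-1, -6, 7), d=3 → -e2, X_19=(-1, -7, 7)
t=19: X=(-1, -7, 7), d=4 → +e3, X_20=(-1, -7, 8)

(-1, -7, 8)


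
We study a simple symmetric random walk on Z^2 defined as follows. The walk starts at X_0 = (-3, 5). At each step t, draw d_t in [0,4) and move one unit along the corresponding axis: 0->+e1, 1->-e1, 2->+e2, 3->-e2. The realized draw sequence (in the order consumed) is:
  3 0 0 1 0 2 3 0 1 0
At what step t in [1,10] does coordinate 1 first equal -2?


t=0: X=(-3, 5), d=3 → -e2, X_1=(-3, 4)
t=1: X=(-3, 4), d=0 → +e1, X_2=(-2, 4)
t=2: X=(-2, 4), d=0 → +e1, X_3=(-1, 4)
t=3: X=(-1, 4), d=1 → -e1, X_4=(-2, 4)
t=4: X=(-2, 4), d=0 → +e1, X_5=(-1, 4)
t=5: X=(-1, 4), d=2 → +e2, X_6=(-1, 5)
t=6: X=(-1, 5), d=3 → -e2, X_7=(-1, 4)
t=7: X=(-1, 4), d=0 → +e1, X_8=(0, 4)
t=8: X=(0, 4), d=1 → -e1, X_9=(-1, 4)
t=9: X=(-1, 4), d=0 → +e1, X_10=(0, 4)

2


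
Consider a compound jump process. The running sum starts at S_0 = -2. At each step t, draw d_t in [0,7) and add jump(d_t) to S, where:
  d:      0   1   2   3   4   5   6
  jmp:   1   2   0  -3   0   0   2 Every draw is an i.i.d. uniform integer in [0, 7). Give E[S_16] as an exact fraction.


Outcome values over d=0..6: [1, 2, 0, -3, 0, 0, 2]
Σy = 2, Σy² = 18, M = 7
μ = 2/7 = 2/7,  σ² = 18/7 − (2/7)² = 122/49
E[S_16] = -2 + 16·(2/7) = 18/7

18/7


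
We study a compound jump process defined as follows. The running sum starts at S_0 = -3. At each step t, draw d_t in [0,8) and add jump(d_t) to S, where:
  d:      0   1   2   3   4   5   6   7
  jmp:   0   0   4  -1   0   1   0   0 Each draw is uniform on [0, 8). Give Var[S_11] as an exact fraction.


22

Outcome values over d=0..7: [0, 0, 4, -1, 0, 1, 0, 0]
Σy = 4, Σy² = 18, M = 8
μ = 4/8 = 1/2,  σ² = 18/8 − (1/2)² = 2
Independent increments: Var[S_11] = 11·σ² = 11·(2) = 22


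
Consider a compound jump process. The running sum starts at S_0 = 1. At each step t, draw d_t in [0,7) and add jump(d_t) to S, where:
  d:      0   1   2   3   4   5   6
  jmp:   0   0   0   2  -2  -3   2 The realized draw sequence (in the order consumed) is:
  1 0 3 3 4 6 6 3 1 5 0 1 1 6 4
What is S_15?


6

t=0: S=1, d=1, jump=0, S_1=1
t=1: S=1, d=0, jump=0, S_2=1
t=2: S=1, d=3, jump=2, S_3=3
t=3: S=3, d=3, jump=2, S_4=5
t=4: S=5, d=4, jump=-2, S_5=3
t=5: S=3, d=6, jump=2, S_6=5
t=6: S=5, d=6, jump=2, S_7=7
t=7: S=7, d=3, jump=2, S_8=9
t=8: S=9, d=1, jump=0, S_9=9
t=9: S=9, d=5, jump=-3, S_10=6
t=10: S=6, d=0, jump=0, S_11=6
t=11: S=6, d=1, jump=0, S_12=6
t=12: S=6, d=1, jump=0, S_13=6
t=13: S=6, d=6, jump=2, S_14=8
t=14: S=8, d=4, jump=-2, S_15=6


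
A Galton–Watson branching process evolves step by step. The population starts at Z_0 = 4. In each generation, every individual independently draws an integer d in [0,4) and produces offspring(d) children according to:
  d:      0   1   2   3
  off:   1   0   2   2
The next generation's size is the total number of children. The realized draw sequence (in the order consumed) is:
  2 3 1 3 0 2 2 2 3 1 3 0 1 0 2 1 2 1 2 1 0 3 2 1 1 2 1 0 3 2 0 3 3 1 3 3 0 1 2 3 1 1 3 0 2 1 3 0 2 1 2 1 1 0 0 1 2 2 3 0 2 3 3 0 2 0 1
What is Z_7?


19

gen 0: Z_0=4, draws=[2, 3, 1, 3], offspring=[2, 2, 0, 2], Z_1=6
gen 1: Z_1=6, draws=[0, 2, 2, 2, 3, 1], offspring=[1, 2, 2, 2, 2, 0], Z_2=9
gen 2: Z_2=9, draws=[3, 0, 1, 0, 2, 1, 2, 1, 2], offspring=[2, 1, 0, 1, 2, 0, 2, 0, 2], Z_3=10
gen 3: Z_3=10, draws=[1, 0, 3, 2, 1, 1, 2, 1, 0, 3], offspring=[0, 1, 2, 2, 0, 0, 2, 0, 1, 2], Z_4=10
gen 4: Z_4=10, draws=[2, 0, 3, 3, 1, 3, 3, 0, 1, 2], offspring=[2, 1, 2, 2, 0, 2, 2, 1, 0, 2], Z_5=14
gen 5: Z_5=14, draws=[3, 1, 1, 3, 0, 2, 1, 3, 0, 2, 1, 2, 1, 1], offspring=[2, 0, 0, 2, 1, 2, 0, 2, 1, 2, 0, 2, 0, 0], Z_6=14
gen 6: Z_6=14, draws=[0, 0, 1, 2, 2, 3, 0, 2, 3, 3, 0, 2, 0, 1], offspring=[1, 1, 0, 2, 2, 2, 1, 2, 2, 2, 1, 2, 1, 0], Z_7=19


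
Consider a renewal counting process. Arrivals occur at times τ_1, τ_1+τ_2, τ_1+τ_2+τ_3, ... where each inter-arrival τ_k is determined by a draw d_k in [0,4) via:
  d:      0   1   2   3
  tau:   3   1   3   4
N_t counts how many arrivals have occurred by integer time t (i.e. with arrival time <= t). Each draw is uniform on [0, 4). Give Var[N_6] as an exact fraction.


Inter-arrival values over d=0..3: [3, 1, 3, 4]
Each d has probability 1/4, so the pmf of τ is: f(1) = 1/4, f(3) = 1/2, f(4) = 1/4
Let p_n(j) = P(N_n = j), with p_0 = [1]. Condition on τ_1: p_n(0) = P(τ > n), and for j >= 1, p_n(j) = Σ_{k<=n} f(k)·p_{n−k}(j−1)
p_1 = [3/4, 1/4]  (j = 0..1)
p_2 = [3/4, 3/16, 1/16]  (j = 0..2)
p_3 = [1/4, 11/16, 3/64, 1/64]  (j = 0..3)
p_4 = [0, 11/16, 19/64, 3/256, 1/256]  (j = 0..4)
p_5 = [0, 9/16, 21/64, 27/256, 3/1024, 1/1024]  (j = 0..5)
p_6 = [0, 5/16, 17/32, 31/256, 35/1024, 3/4096, 1/4096]  (j = 0..6)
E[N_6] = Σ j·p_6(j) = 7701/4096;  E[N_6²] = Σ j²·p_6(j) = 16799/4096
Var[N_6] = 16799/4096 − (7701/4096)² = 9503303/16777216

9503303/16777216


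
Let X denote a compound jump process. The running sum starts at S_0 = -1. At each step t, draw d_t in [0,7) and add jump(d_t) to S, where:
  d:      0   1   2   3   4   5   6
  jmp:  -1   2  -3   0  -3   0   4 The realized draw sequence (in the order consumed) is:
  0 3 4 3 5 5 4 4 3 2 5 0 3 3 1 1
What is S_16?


-11

t=0: S=-1, d=0, jump=-1, S_1=-2
t=1: S=-2, d=3, jump=0, S_2=-2
t=2: S=-2, d=4, jump=-3, S_3=-5
t=3: S=-5, d=3, jump=0, S_4=-5
t=4: S=-5, d=5, jump=0, S_5=-5
t=5: S=-5, d=5, jump=0, S_6=-5
t=6: S=-5, d=4, jump=-3, S_7=-8
t=7: S=-8, d=4, jump=-3, S_8=-11
t=8: S=-11, d=3, jump=0, S_9=-11
t=9: S=-11, d=2, jump=-3, S_10=-14
t=10: S=-14, d=5, jump=0, S_11=-14
t=11: S=-14, d=0, jump=-1, S_12=-15
t=12: S=-15, d=3, jump=0, S_13=-15
t=13: S=-15, d=3, jump=0, S_14=-15
t=14: S=-15, d=1, jump=2, S_15=-13
t=15: S=-13, d=1, jump=2, S_16=-11


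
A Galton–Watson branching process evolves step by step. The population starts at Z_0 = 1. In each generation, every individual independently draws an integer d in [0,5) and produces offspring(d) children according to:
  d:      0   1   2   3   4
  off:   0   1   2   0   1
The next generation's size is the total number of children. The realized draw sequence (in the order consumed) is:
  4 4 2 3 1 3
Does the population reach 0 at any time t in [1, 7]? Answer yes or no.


gen 0: Z_0=1, draws=[4], offspring=[1], Z_1=1
gen 1: Z_1=1, draws=[4], offspring=[1], Z_2=1
gen 2: Z_2=1, draws=[2], offspring=[2], Z_3=2
gen 3: Z_3=2, draws=[3, 1], offspring=[0, 1], Z_4=1
gen 4: Z_4=1, draws=[3], offspring=[0], Z_5=0
gen 5: Z_5=0, draws=[], offspring=[], Z_6=0
gen 6: Z_6=0, draws=[], offspring=[], Z_7=0

yes


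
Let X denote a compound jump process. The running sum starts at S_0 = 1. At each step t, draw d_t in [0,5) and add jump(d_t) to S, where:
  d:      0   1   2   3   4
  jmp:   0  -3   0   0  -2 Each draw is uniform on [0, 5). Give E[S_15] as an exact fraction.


Outcome values over d=0..4: [0, -3, 0, 0, -2]
Σy = -5, Σy² = 13, M = 5
μ = -5/5 = -1,  σ² = 13/5 − (-1)² = 8/5
E[S_15] = 1 + 15·(-1) = -14

-14


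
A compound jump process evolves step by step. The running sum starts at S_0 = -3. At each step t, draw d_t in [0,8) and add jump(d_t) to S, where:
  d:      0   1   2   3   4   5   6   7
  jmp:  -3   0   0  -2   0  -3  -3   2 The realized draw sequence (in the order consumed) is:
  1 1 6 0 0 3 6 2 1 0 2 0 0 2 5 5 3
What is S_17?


t=0: S=-3, d=1, jump=0, S_1=-3
t=1: S=-3, d=1, jump=0, S_2=-3
t=2: S=-3, d=6, jump=-3, S_3=-6
t=3: S=-6, d=0, jump=-3, S_4=-9
t=4: S=-9, d=0, jump=-3, S_5=-12
t=5: S=-12, d=3, jump=-2, S_6=-14
t=6: S=-14, d=6, jump=-3, S_7=-17
t=7: S=-17, d=2, jump=0, S_8=-17
t=8: S=-17, d=1, jump=0, S_9=-17
t=9: S=-17, d=0, jump=-3, S_10=-20
t=10: S=-20, d=2, jump=0, S_11=-20
t=11: S=-20, d=0, jump=-3, S_12=-23
t=12: S=-23, d=0, jump=-3, S_13=-26
t=13: S=-26, d=2, jump=0, S_14=-26
t=14: S=-26, d=5, jump=-3, S_15=-29
t=15: S=-29, d=5, jump=-3, S_16=-32
t=16: S=-32, d=3, jump=-2, S_17=-34

-34


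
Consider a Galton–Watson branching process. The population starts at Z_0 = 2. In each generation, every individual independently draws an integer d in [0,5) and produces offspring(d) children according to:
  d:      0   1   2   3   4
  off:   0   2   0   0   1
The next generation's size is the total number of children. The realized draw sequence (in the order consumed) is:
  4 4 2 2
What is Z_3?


gen 0: Z_0=2, draws=[4, 4], offspring=[1, 1], Z_1=2
gen 1: Z_1=2, draws=[2, 2], offspring=[0, 0], Z_2=0
gen 2: Z_2=0, draws=[], offspring=[], Z_3=0

0


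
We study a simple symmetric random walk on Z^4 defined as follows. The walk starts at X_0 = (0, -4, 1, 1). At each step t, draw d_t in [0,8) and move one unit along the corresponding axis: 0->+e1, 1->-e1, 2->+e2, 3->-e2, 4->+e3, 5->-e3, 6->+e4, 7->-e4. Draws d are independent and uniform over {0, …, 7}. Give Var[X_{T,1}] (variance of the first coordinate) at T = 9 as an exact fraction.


9/4

Outcome values over d=0..7: [1, -1, 0, 0, 0, 0, 0, 0]
Σy = 0, Σy² = 2, M = 8
μ = 0/8 = 0,  σ² = 2/8 − (0)² = 1/4
Independent increments: Var[X_9] = 9·σ² = 9·(1/4) = 9/4


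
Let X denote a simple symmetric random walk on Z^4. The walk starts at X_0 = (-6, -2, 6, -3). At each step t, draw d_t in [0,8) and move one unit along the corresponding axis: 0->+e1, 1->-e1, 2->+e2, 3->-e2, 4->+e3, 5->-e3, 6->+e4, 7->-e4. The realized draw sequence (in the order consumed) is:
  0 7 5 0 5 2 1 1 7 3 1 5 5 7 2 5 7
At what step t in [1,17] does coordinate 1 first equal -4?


t=0: X=(-6, -2, 6, -3), d=0 → +e1, X_1=(-5, -2, 6, -3)
t=1: X=(-5, -2, 6, -3), d=7 → -e4, X_2=(-5, -2, 6, -4)
t=2: X=(-5, -2, 6, -4), d=5 → -e3, X_3=(-5, -2, 5, -4)
t=3: X=(-5, -2, 5, -4), d=0 → +e1, X_4=(-4, -2, 5, -4)
t=4: X=(-4, -2, 5, -4), d=5 → -e3, X_5=(-4, -2, 4, -4)
t=5: X=(-4, -2, 4, -4), d=2 → +e2, X_6=(-4, -1, 4, -4)
t=6: X=(-4, -1, 4, -4), d=1 → -e1, X_7=(-5, -1, 4, -4)
t=7: X=(-5, -1, 4, -4), d=1 → -e1, X_8=(-6, -1, 4, -4)
t=8: X=(-6, -1, 4, -4), d=7 → -e4, X_9=(-6, -1, 4, -5)
t=9: X=(-6, -1, 4, -5), d=3 → -e2, X_10=(-6, -2, 4, -5)
t=10: X=(-6, -2, 4, -5), d=1 → -e1, X_11=(-7, -2, 4, -5)
t=11: X=(-7, -2, 4, -5), d=5 → -e3, X_12=(-7, -2, 3, -5)
t=12: X=(-7, -2, 3, -5), d=5 → -e3, X_13=(-7, -2, 2, -5)
t=13: X=(-7, -2, 2, -5), d=7 → -e4, X_14=(-7, -2, 2, -6)
t=14: X=(-7, -2, 2, -6), d=2 → +e2, X_15=(-7, -1, 2, -6)
t=15: X=(-7, -1, 2, -6), d=5 → -e3, X_16=(-7, -1, 1, -6)
t=16: X=(-7, -1, 1, -6), d=7 → -e4, X_17=(-7, -1, 1, -7)

4


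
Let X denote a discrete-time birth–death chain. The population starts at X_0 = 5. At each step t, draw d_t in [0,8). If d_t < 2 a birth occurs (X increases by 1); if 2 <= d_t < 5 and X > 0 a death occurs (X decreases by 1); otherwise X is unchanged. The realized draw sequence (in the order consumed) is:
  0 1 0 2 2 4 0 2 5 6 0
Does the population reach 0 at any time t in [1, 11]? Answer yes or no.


no

t=0: X=5, d=0 → birth, X_1=6
t=1: X=6, d=1 → birth, X_2=7
t=2: X=7, d=0 → birth, X_3=8
t=3: X=8, d=2 → death, X_4=7
t=4: X=7, d=2 → death, X_5=6
t=5: X=6, d=4 → death, X_6=5
t=6: X=5, d=0 → birth, X_7=6
t=7: X=6, d=2 → death, X_8=5
t=8: X=5, d=5 → hold, X_9=5
t=9: X=5, d=6 → hold, X_10=5
t=10: X=5, d=0 → birth, X_11=6


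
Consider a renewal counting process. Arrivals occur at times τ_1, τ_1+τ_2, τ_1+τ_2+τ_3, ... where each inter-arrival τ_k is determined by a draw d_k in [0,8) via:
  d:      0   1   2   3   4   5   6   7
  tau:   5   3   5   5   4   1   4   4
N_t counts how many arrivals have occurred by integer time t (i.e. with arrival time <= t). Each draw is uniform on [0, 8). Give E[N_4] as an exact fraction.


2761/4096

Inter-arrival values over d=0..7: [5, 3, 5, 5, 4, 1, 4, 4]
Each d has probability 1/8, so the pmf of τ is: f(1) = 1/8, f(3) = 1/8, f(4) = 3/8, f(5) = 3/8
Renewal equation for m(n) = E[N_n]: condition on τ_1 = k (if k <= n, one arrival plus a fresh copy on the remaining n−k steps): m(n) = F(n) + Σ_{k<=n} f(k)·m(n−k), where F(n) = P(τ <= n) and m(0) = 0
m(1) = F(1) = 1/8
m(2) = F(2) + f(1)·m(1) = 1/8 + 1/8·1/8 = 9/64
m(3) = F(3) + f(1)·m(2) = 1/4 + 1/8·9/64 = 137/512
m(4) = F(4) + f(1)·m(3) + f(3)·m(1) = 5/8 + 1/8·137/512 + 1/8·1/8 = 2761/4096
E[N_4] = m(4) = 2761/4096


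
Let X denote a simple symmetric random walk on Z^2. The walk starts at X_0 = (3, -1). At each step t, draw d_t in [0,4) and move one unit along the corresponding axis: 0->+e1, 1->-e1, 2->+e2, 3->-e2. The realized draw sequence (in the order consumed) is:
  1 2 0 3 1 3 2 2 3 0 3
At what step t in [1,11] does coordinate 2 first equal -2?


6

t=0: X=(3, -1), d=1 → -e1, X_1=(2, -1)
t=1: X=(2, -1), d=2 → +e2, X_2=(2, 0)
t=2: X=(2, 0), d=0 → +e1, X_3=(3, 0)
t=3: X=(3, 0), d=3 → -e2, X_4=(3, -1)
t=4: X=(3, -1), d=1 → -e1, X_5=(2, -1)
t=5: X=(2, -1), d=3 → -e2, X_6=(2, -2)
t=6: X=(2, -2), d=2 → +e2, X_7=(2, -1)
t=7: X=(2, -1), d=2 → +e2, X_8=(2, 0)
t=8: X=(2, 0), d=3 → -e2, X_9=(2, -1)
t=9: X=(2, -1), d=0 → +e1, X_10=(3, -1)
t=10: X=(3, -1), d=3 → -e2, X_11=(3, -2)


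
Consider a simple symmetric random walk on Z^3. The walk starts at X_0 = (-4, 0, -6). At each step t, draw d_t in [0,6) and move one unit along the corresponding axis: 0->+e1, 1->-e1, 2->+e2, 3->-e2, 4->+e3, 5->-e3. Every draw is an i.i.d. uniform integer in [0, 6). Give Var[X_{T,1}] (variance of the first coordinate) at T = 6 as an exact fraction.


Outcome values over d=0..5: [1, -1, 0, 0, 0, 0]
Σy = 0, Σy² = 2, M = 6
μ = 0/6 = 0,  σ² = 2/6 − (0)² = 1/3
Independent increments: Var[X_6] = 6·σ² = 6·(1/3) = 2

2


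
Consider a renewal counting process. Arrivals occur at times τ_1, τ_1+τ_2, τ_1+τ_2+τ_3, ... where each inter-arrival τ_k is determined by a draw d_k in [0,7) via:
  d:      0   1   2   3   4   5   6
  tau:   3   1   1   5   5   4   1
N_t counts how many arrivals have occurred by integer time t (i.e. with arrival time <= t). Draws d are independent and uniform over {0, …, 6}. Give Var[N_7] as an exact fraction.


Inter-arrival values over d=0..6: [3, 1, 1, 5, 5, 4, 1]
Each d has probability 1/7, so the pmf of τ is: f(1) = 3/7, f(3) = 1/7, f(4) = 1/7, f(5) = 2/7
Let p_n(j) = P(N_n = j), with p_0 = [1]. Condition on τ_1: p_n(0) = P(τ > n), and for j >= 1, p_n(j) = Σ_{k<=n} f(k)·p_{n−k}(j−1)
p_1 = [4/7, 3/7]  (j = 0..1)
p_2 = [4/7, 12/49, 9/49]  (j = 0..2)
p_3 = [3/7, 19/49, 36/343, 27/343]  (j = 0..3)
p_4 = [2/7, 20/49, 78/343, 108/2401, 81/2401]  (j = 0..4)
p_5 = [0, 4/7, 93/343, 297/2401, 324/16807, 243/16807]  (j = 0..5)
p_6 = [0, 15/49, 157/343, 54/343, 1080/16807, 972/117649, 729/117649]  (j = 0..6)
p_7 = [0, 13/49, 108/343, 711/2401, 1431/16807, 3807/117649, 2916/823543, 2187/823543]  (j = 0..7)
E[N_7] = Σ j·p_7(j) = 1915252/823543;  E[N_7²] = Σ j²·p_7(j) = 5450848/823543
Var[N_7] = 5450848/823543 − (1915252/823543)² = 820817490960/678223072849

820817490960/678223072849


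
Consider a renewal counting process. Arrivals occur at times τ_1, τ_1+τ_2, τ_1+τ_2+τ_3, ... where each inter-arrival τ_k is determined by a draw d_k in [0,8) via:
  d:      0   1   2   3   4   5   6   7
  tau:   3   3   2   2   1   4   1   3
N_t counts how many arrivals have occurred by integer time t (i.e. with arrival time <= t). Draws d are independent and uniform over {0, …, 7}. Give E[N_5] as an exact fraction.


Inter-arrival values over d=0..7: [3, 3, 2, 2, 1, 4, 1, 3]
Each d has probability 1/8, so the pmf of τ is: f(1) = 1/4, f(2) = 1/4, f(3) = 3/8, f(4) = 1/8
Renewal equation for m(n) = E[N_n]: condition on τ_1 = k (if k <= n, one arrival plus a fresh copy on the remaining n−k steps): m(n) = F(n) + Σ_{k<=n} f(k)·m(n−k), where F(n) = P(τ <= n) and m(0) = 0
m(1) = F(1) = 1/4
m(2) = F(2) + f(1)·m(1) = 1/2 + 1/4·1/4 = 9/16
m(3) = F(3) + f(1)·m(2) + f(2)·m(1) = 7/8 + 1/4·9/16 + 1/4·1/4 = 69/64
m(4) = F(4) + f(1)·m(3) + f(2)·m(2) + f(3)·m(1) = 1 + 1/4·69/64 + 1/4·9/16 + 3/8·1/4 = 385/256
m(5) = F(5) + f(1)·m(4) + f(2)·m(3) + f(3)·m(2) + f(4)·m(1) = 1 + 1/4·385/256 + 1/4·69/64 + 3/8·9/16 + 1/8·1/4 = 1933/1024
E[N_5] = m(5) = 1933/1024

1933/1024


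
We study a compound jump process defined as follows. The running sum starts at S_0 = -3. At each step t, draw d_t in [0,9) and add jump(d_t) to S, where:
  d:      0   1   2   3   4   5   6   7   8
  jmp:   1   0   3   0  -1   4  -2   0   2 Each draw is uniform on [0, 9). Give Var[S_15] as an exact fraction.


1330/27

Outcome values over d=0..8: [1, 0, 3, 0, -1, 4, -2, 0, 2]
Σy = 7, Σy² = 35, M = 9
μ = 7/9 = 7/9,  σ² = 35/9 − (7/9)² = 266/81
Independent increments: Var[S_15] = 15·σ² = 15·(266/81) = 1330/27


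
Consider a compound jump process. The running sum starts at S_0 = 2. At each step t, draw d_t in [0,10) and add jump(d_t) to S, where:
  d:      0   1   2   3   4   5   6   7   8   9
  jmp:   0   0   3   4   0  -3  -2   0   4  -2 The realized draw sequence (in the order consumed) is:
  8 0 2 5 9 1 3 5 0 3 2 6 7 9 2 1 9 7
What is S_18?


9

t=0: S=2, d=8, jump=4, S_1=6
t=1: S=6, d=0, jump=0, S_2=6
t=2: S=6, d=2, jump=3, S_3=9
t=3: S=9, d=5, jump=-3, S_4=6
t=4: S=6, d=9, jump=-2, S_5=4
t=5: S=4, d=1, jump=0, S_6=4
t=6: S=4, d=3, jump=4, S_7=8
t=7: S=8, d=5, jump=-3, S_8=5
t=8: S=5, d=0, jump=0, S_9=5
t=9: S=5, d=3, jump=4, S_10=9
t=10: S=9, d=2, jump=3, S_11=12
t=11: S=12, d=6, jump=-2, S_12=10
t=12: S=10, d=7, jump=0, S_13=10
t=13: S=10, d=9, jump=-2, S_14=8
t=14: S=8, d=2, jump=3, S_15=11
t=15: S=11, d=1, jump=0, S_16=11
t=16: S=11, d=9, jump=-2, S_17=9
t=17: S=9, d=7, jump=0, S_18=9
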